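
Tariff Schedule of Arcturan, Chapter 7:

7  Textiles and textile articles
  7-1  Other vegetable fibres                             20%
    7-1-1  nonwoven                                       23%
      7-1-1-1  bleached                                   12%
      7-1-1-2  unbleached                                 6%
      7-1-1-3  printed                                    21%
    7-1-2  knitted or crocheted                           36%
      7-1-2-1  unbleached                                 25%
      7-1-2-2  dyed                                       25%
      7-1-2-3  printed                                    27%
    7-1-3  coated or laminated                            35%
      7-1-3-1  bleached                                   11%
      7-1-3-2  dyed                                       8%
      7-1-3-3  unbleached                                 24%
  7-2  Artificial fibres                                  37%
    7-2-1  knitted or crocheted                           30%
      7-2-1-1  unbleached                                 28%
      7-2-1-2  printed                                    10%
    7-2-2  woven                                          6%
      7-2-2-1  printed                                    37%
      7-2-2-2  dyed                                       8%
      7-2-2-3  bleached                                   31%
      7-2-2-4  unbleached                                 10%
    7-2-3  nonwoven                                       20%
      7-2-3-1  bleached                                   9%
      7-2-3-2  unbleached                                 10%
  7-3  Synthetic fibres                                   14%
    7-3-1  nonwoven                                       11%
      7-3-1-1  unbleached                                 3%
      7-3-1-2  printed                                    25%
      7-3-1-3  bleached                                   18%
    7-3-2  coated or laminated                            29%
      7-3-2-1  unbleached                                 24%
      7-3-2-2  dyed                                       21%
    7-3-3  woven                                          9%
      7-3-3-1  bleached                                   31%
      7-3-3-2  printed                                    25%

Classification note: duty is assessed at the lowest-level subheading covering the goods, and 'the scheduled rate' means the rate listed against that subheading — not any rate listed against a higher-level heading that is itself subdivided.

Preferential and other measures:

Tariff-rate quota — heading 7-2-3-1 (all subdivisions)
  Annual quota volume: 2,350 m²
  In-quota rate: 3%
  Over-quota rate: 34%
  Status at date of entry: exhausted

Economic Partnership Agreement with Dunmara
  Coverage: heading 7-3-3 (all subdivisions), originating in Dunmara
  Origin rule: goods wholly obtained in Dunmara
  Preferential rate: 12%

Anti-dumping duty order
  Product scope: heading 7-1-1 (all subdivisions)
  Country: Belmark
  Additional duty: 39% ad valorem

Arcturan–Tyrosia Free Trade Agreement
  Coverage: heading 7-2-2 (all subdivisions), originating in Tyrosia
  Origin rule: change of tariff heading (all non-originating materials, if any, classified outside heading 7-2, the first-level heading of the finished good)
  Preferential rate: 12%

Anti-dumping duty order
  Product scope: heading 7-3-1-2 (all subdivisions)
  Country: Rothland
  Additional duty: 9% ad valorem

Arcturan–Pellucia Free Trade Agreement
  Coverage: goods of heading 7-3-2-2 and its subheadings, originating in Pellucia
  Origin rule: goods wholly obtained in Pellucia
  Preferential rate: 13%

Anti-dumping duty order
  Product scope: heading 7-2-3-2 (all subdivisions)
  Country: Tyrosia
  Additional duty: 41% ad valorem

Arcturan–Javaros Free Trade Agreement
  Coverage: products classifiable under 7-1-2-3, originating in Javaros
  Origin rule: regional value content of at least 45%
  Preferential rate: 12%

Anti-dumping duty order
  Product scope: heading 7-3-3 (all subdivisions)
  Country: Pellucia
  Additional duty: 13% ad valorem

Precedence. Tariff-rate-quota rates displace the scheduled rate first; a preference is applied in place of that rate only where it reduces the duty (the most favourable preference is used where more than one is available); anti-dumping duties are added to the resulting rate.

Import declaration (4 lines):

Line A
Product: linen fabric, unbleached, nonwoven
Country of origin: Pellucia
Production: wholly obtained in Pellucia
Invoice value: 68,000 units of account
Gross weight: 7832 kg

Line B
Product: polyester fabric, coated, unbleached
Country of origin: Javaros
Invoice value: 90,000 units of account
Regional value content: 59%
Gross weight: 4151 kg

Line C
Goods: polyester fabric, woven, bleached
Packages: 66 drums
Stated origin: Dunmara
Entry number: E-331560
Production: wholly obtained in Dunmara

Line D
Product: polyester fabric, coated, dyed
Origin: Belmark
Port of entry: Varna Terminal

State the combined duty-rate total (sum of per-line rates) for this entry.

Line A: linen → 7-1; nonwoven → 7-1-1; unbleached → 7-1-1-2. Scheduled 6%. Pellucia agreement on 7-3-2-2: 7-1-1-2 not covered. → 6%.
Line B: polyester → 7-3; coated → 7-3-2; unbleached → 7-3-2-1. Scheduled 24%. Javaros agreement on 7-1-2-3: 7-3-2-1 not covered. → 24%.
Line C: polyester → 7-3; woven → 7-3-3; bleached → 7-3-3-1. Scheduled 31%. Dunmara agreement on 7-3-3: wholly obtained → 12% available; preferential 12%. → 12%.
Line D: polyester → 7-3; coated → 7-3-2; dyed → 7-3-2-2. Scheduled 21%. No special measure applies. → 21%.
Sum: 6% + 24% + 12% + 21% = 63%.

63%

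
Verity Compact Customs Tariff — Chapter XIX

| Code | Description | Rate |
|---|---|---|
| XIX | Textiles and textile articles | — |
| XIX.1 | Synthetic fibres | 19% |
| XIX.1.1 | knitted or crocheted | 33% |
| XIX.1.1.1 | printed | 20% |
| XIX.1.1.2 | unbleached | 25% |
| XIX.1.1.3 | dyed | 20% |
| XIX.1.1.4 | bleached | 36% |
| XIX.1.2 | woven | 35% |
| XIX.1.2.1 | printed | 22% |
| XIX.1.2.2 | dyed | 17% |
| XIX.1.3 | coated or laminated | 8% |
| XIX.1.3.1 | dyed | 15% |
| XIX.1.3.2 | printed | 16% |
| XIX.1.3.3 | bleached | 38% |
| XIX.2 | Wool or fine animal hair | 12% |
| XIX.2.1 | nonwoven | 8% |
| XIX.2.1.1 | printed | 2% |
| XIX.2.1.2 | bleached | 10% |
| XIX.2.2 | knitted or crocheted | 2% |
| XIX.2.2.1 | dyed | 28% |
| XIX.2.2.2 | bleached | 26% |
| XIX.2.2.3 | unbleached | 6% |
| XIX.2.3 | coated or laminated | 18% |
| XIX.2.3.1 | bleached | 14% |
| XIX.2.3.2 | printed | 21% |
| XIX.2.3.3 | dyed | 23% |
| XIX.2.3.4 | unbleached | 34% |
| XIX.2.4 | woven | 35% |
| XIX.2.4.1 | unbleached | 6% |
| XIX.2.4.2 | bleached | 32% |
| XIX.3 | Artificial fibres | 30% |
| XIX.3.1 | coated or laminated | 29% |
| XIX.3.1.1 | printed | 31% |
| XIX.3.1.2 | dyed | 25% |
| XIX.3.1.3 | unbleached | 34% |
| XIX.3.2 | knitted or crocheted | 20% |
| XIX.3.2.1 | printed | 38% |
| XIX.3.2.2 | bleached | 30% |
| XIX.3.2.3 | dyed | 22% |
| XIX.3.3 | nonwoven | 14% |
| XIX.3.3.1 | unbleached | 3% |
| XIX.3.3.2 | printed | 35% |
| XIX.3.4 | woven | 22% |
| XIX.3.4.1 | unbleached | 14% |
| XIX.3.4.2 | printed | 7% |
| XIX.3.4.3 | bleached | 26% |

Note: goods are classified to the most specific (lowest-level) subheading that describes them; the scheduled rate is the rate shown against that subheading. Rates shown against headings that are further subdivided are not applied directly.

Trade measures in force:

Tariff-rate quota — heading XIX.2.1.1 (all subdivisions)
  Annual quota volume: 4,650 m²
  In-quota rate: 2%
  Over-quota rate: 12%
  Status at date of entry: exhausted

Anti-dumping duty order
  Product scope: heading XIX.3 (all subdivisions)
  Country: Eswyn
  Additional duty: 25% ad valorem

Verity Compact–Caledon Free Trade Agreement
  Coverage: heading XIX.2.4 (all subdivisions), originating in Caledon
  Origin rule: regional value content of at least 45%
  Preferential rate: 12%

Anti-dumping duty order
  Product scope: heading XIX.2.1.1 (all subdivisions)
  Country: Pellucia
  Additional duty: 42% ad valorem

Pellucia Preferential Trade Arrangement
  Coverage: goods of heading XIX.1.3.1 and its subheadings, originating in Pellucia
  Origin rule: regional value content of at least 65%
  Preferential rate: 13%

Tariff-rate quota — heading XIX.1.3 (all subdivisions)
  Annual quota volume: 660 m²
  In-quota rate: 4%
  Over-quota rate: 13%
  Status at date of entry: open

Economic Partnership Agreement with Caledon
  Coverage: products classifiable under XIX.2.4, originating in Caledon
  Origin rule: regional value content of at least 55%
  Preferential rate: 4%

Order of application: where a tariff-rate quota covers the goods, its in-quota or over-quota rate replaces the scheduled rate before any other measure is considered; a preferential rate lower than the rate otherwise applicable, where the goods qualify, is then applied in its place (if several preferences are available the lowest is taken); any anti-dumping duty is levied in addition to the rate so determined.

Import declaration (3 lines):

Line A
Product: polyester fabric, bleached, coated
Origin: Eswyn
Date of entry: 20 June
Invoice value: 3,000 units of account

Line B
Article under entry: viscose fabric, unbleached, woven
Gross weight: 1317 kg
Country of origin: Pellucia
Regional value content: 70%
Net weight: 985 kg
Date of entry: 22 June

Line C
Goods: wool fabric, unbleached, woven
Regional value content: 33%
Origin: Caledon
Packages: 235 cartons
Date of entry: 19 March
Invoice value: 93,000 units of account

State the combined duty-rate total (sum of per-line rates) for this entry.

24%

Line A: polyester → XIX.1; coated → XIX.1.3; bleached → XIX.1.3.3. Scheduled 38%. quota on XIX.1.3 open → in-quota 4%. → 4%.
Line B: viscose → XIX.3; woven → XIX.3.4; unbleached → XIX.3.4.1. Scheduled 14%. Pellucia agreement on XIX.1.3.1: XIX.3.4.1 not covered. → 14%.
Line C: wool → XIX.2; woven → XIX.2.4; unbleached → XIX.2.4.1. Scheduled 6%. Caledon agreement on XIX.2.4: RVC < 45%; Caledon agreement on XIX.2.4: RVC < 55%. → 6%.
Sum: 4% + 14% + 6% = 24%.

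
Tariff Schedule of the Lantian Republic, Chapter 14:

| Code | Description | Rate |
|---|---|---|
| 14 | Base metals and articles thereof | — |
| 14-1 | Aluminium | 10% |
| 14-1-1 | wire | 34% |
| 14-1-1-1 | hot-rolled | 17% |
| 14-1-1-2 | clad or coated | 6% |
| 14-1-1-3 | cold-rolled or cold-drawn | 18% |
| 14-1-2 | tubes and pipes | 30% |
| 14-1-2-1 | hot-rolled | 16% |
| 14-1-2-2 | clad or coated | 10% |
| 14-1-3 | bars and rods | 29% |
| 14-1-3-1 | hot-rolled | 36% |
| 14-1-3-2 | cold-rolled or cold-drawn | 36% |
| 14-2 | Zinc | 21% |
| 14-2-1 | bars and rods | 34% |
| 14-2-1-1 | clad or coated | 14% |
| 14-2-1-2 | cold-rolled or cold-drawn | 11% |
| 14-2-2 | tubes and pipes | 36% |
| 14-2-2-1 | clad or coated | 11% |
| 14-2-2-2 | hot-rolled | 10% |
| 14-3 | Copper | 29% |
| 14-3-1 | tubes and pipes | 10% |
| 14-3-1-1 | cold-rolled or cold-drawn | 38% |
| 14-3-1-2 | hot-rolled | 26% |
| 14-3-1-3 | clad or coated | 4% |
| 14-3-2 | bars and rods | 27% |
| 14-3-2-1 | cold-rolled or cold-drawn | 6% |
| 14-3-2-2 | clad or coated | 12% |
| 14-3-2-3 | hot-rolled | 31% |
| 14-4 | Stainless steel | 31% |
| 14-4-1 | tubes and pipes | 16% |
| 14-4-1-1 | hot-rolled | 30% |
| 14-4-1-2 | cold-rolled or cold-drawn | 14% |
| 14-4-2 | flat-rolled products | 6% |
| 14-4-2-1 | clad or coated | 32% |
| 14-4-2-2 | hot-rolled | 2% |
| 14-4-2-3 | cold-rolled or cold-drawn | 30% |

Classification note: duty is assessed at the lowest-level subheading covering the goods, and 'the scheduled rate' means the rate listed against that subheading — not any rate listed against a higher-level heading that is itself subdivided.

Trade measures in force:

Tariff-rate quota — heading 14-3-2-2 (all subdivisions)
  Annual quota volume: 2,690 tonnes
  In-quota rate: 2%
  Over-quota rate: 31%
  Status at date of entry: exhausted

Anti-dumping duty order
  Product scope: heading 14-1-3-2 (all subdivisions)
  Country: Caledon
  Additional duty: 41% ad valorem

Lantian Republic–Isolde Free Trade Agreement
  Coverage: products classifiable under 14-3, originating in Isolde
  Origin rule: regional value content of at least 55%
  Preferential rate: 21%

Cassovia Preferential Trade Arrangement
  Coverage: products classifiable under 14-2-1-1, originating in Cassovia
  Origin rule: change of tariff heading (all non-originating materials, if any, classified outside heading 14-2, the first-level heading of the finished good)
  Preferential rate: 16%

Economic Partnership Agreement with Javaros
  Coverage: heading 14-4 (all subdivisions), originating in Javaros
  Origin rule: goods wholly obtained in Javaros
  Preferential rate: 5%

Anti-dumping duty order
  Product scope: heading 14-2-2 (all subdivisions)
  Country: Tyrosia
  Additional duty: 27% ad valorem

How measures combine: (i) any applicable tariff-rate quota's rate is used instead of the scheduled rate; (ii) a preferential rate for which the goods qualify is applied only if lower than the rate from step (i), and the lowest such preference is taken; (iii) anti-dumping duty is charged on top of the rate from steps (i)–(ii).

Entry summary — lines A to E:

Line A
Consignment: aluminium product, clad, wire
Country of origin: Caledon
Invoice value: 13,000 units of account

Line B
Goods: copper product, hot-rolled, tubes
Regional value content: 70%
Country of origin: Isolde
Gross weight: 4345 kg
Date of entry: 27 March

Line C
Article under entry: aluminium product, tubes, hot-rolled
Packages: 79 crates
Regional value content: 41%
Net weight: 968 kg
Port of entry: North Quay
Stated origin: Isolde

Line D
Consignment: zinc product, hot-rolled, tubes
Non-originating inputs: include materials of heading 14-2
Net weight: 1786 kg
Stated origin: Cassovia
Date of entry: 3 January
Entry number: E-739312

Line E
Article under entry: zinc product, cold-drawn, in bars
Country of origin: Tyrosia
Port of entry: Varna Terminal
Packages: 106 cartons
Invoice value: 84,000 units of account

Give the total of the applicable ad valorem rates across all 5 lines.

Line A: aluminium → 14-1; wire → 14-1-1; clad → 14-1-1-2. Scheduled 6%. No special measure applies. → 6%.
Line B: copper → 14-3; tubes → 14-3-1; hot-rolled → 14-3-1-2. Scheduled 26%. Isolde agreement on 14-3: RVC ≥ 55% → 21% available; preferential 21%. → 21%.
Line C: aluminium → 14-1; tubes → 14-1-2; hot-rolled → 14-1-2-1. Scheduled 16%. Isolde agreement on 14-3: 14-1-2-1 not covered. → 16%.
Line D: zinc → 14-2; tubes → 14-2-2; hot-rolled → 14-2-2-2. Scheduled 10%. Cassovia agreement on 14-2-1-1: 14-2-2-2 not covered. → 10%.
Line E: zinc → 14-2; in bars → 14-2-1; cold-drawn → 14-2-1-2. Scheduled 11%. No special measure applies. → 11%.
Sum: 6% + 21% + 16% + 10% + 11% = 64%.

64%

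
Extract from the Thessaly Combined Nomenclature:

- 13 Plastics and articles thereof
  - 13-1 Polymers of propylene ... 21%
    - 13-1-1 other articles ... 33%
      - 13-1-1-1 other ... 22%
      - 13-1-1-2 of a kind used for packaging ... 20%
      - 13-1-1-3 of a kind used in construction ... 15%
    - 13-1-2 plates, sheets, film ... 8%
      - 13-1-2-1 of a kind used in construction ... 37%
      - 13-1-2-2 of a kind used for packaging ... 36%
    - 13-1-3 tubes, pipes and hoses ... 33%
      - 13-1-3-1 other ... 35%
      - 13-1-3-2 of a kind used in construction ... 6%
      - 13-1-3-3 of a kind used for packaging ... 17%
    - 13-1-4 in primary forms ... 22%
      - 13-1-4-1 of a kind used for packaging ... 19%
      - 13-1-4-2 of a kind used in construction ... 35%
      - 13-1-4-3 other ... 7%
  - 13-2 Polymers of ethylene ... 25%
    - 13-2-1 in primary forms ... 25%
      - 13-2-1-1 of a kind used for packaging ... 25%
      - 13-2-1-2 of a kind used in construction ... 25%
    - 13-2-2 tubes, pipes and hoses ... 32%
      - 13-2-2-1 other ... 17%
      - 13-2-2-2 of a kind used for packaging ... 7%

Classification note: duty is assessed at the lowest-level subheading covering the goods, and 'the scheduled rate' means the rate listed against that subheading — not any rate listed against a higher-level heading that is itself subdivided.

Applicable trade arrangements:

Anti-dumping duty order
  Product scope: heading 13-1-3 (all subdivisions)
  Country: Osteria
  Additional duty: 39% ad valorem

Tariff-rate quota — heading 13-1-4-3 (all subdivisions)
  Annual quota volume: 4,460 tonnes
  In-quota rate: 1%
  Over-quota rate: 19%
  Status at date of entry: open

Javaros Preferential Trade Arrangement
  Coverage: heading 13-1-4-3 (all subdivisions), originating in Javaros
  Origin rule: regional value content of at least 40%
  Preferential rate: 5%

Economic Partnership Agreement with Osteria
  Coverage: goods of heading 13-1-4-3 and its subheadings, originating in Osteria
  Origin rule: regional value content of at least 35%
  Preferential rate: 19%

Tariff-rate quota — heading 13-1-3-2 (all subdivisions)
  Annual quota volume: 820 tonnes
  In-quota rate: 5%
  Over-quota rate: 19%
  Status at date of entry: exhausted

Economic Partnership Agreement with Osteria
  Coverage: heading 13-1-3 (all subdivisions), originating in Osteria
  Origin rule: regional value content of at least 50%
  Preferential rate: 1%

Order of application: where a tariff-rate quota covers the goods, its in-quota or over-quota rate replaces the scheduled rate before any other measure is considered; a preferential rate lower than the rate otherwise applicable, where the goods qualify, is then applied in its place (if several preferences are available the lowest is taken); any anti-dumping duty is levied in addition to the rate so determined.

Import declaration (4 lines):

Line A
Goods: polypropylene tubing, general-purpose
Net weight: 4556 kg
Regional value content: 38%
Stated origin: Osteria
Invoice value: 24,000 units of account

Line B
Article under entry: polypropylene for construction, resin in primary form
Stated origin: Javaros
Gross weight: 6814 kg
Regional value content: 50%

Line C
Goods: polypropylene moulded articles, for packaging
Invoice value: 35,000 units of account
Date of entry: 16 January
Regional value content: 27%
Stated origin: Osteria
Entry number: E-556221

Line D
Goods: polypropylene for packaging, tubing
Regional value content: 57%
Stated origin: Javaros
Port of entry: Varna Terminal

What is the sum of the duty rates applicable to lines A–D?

146%

Line A: polypropylene → 13-1; tubing → 13-1-3; general-purpose → 13-1-3-1. Scheduled 35%. Osteria agreement on 13-1-4-3: 13-1-3-1 not covered; Osteria agreement on 13-1-3: RVC < 50%; anti-dumping (Osteria, 13-1-3): +39%; total 35% + 39% = 74%. → 74%.
Line B: polypropylene → 13-1; resin in primary form → 13-1-4; for construction → 13-1-4-2. Scheduled 35%. Javaros agreement on 13-1-4-3: 13-1-4-2 not covered. → 35%.
Line C: polypropylene → 13-1; moulded articles → 13-1-1; for packaging → 13-1-1-2. Scheduled 20%. Osteria agreement on 13-1-4-3: 13-1-1-2 not covered; Osteria agreement on 13-1-3: 13-1-1-2 not covered. → 20%.
Line D: polypropylene → 13-1; tubing → 13-1-3; for packaging → 13-1-3-3. Scheduled 17%. Javaros agreement on 13-1-4-3: 13-1-3-3 not covered. → 17%.
Sum: 74% + 35% + 20% + 17% = 146%.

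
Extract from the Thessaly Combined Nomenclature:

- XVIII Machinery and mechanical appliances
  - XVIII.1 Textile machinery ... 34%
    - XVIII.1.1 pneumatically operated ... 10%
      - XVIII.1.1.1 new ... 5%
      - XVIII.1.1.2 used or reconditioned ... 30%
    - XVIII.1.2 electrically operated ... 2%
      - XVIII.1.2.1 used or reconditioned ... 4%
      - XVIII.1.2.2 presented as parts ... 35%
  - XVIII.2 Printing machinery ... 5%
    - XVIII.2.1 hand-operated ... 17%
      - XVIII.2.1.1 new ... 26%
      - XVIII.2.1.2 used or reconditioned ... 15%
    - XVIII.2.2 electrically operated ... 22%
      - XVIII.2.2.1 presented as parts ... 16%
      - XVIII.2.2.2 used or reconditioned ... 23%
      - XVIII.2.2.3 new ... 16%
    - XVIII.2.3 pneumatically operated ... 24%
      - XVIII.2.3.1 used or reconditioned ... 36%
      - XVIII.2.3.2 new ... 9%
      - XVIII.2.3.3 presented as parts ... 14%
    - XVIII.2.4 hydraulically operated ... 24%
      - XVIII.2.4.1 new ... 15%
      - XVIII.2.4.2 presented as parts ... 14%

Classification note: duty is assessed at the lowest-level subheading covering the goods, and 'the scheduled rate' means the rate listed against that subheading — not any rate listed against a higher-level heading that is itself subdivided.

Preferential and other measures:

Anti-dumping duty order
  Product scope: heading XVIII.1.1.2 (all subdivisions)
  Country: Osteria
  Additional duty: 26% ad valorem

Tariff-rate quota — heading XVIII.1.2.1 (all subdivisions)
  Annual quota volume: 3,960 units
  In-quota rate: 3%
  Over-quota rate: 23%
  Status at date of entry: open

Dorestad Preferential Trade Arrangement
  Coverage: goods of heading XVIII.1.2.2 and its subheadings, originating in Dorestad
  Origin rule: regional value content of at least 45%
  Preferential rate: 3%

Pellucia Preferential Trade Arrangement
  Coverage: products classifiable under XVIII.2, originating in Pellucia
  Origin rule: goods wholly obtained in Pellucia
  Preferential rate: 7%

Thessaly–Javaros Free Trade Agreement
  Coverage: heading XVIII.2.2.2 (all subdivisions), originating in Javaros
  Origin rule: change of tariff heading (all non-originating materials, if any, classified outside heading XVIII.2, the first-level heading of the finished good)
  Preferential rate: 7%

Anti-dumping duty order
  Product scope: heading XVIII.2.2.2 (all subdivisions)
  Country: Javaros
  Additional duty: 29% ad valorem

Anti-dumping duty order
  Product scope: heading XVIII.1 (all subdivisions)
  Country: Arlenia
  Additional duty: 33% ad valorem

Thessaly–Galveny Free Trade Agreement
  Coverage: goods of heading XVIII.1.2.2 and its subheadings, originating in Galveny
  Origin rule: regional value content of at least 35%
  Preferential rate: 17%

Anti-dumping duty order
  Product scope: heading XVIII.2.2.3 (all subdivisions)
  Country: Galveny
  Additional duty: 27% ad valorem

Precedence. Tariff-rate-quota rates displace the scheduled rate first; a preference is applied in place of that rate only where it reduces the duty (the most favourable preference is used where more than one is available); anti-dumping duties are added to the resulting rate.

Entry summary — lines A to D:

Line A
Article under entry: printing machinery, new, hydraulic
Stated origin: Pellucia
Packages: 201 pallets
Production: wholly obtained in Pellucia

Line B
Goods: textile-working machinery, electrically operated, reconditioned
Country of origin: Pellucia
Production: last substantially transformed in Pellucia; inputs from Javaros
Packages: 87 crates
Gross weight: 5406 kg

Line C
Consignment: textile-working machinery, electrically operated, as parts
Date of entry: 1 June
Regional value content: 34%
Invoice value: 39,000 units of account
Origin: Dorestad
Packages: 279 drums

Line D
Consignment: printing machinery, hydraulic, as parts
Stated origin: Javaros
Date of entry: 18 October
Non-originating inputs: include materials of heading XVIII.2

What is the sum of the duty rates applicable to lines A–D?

Line A: printing → XVIII.2; hydraulic → XVIII.2.4; new → XVIII.2.4.1. Scheduled 15%. Pellucia agreement on XVIII.2: wholly obtained → 7% available; preferential 7%. → 7%.
Line B: textile-working → XVIII.1; electrically operated → XVIII.1.2; reconditioned → XVIII.1.2.1. Scheduled 4%. quota on XVIII.1.2.1 open → in-quota 3%; Pellucia agreement on XVIII.2: XVIII.1.2.1 not covered. → 3%.
Line C: textile-working → XVIII.1; electrically operated → XVIII.1.2; as parts → XVIII.1.2.2. Scheduled 35%. Dorestad agreement on XVIII.1.2.2: RVC < 45%. → 35%.
Line D: printing → XVIII.2; hydraulic → XVIII.2.4; as parts → XVIII.2.4.2. Scheduled 14%. Javaros agreement on XVIII.2.2.2: XVIII.2.4.2 not covered. → 14%.
Sum: 7% + 3% + 35% + 14% = 59%.

59%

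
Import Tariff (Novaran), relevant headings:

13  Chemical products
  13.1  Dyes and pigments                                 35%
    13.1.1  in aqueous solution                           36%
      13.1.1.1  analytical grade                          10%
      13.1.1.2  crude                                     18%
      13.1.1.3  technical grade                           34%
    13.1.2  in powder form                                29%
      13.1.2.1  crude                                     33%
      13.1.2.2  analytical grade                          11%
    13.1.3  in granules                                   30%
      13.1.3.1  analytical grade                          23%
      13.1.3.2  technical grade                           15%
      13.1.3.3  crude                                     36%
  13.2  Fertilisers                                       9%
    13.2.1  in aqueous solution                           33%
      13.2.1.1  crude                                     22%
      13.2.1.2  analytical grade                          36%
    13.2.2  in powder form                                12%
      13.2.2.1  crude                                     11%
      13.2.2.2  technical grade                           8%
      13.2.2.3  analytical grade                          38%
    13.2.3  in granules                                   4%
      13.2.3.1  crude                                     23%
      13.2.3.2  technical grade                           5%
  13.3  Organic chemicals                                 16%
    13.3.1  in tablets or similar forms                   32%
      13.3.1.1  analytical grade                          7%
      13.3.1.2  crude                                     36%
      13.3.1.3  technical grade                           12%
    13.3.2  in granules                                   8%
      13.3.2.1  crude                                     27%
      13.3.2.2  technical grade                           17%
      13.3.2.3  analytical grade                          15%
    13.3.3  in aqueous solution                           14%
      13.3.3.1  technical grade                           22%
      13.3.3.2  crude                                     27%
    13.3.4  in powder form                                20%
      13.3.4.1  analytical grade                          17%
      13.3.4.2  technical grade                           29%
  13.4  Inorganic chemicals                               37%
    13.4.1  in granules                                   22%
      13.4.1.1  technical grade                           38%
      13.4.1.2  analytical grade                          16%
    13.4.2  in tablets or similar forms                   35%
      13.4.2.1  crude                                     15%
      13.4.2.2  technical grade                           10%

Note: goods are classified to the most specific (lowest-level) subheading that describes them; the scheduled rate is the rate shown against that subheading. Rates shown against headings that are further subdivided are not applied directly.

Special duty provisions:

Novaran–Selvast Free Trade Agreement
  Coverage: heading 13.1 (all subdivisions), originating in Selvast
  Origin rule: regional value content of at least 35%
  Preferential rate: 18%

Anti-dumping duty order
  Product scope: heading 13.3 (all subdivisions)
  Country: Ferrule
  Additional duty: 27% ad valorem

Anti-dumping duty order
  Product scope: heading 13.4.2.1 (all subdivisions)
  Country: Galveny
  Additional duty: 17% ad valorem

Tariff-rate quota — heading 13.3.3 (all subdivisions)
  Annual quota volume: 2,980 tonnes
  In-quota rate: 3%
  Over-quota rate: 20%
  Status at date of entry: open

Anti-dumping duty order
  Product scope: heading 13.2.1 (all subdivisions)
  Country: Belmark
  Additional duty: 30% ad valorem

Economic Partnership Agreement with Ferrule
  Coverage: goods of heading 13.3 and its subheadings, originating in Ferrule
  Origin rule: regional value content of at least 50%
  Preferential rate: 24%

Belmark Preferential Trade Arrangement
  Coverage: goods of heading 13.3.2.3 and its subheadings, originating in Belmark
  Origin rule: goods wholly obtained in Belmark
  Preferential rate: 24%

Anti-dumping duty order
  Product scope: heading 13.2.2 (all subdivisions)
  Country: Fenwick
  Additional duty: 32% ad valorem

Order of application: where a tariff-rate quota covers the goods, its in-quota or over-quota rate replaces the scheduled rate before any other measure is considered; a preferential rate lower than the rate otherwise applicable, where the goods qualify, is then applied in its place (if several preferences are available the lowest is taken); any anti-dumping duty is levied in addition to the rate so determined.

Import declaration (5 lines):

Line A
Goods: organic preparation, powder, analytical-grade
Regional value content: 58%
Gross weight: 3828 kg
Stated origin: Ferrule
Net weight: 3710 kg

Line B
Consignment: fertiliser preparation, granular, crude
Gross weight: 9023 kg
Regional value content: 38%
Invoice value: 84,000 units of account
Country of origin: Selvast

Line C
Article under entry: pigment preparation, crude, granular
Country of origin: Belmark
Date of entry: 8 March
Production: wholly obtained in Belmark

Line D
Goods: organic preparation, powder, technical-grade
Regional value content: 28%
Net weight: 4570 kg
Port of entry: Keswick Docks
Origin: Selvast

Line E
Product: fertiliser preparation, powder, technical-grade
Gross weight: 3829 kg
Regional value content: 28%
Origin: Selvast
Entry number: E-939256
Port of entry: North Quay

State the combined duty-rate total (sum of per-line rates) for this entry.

Line A: organic → 13.3; powder → 13.3.4; analytical-grade → 13.3.4.1. Scheduled 17%. Ferrule agreement on 13.3: RVC ≥ 50% → 24% available; preference 24% not lower than 17% → no reduction; anti-dumping (Ferrule, 13.3): +27%; total 17% + 27% = 44%. → 44%.
Line B: fertiliser → 13.2; granular → 13.2.3; crude → 13.2.3.1. Scheduled 23%. Selvast agreement on 13.1: 13.2.3.1 not covered. → 23%.
Line C: pigment → 13.1; granular → 13.1.3; crude → 13.1.3.3. Scheduled 36%. Belmark agreement on 13.3.2.3: 13.1.3.3 not covered. → 36%.
Line D: organic → 13.3; powder → 13.3.4; technical-grade → 13.3.4.2. Scheduled 29%. Selvast agreement on 13.1: 13.3.4.2 not covered. → 29%.
Line E: fertiliser → 13.2; powder → 13.2.2; technical-grade → 13.2.2.2. Scheduled 8%. Selvast agreement on 13.1: 13.2.2.2 not covered. → 8%.
Sum: 44% + 23% + 36% + 29% + 8% = 140%.

140%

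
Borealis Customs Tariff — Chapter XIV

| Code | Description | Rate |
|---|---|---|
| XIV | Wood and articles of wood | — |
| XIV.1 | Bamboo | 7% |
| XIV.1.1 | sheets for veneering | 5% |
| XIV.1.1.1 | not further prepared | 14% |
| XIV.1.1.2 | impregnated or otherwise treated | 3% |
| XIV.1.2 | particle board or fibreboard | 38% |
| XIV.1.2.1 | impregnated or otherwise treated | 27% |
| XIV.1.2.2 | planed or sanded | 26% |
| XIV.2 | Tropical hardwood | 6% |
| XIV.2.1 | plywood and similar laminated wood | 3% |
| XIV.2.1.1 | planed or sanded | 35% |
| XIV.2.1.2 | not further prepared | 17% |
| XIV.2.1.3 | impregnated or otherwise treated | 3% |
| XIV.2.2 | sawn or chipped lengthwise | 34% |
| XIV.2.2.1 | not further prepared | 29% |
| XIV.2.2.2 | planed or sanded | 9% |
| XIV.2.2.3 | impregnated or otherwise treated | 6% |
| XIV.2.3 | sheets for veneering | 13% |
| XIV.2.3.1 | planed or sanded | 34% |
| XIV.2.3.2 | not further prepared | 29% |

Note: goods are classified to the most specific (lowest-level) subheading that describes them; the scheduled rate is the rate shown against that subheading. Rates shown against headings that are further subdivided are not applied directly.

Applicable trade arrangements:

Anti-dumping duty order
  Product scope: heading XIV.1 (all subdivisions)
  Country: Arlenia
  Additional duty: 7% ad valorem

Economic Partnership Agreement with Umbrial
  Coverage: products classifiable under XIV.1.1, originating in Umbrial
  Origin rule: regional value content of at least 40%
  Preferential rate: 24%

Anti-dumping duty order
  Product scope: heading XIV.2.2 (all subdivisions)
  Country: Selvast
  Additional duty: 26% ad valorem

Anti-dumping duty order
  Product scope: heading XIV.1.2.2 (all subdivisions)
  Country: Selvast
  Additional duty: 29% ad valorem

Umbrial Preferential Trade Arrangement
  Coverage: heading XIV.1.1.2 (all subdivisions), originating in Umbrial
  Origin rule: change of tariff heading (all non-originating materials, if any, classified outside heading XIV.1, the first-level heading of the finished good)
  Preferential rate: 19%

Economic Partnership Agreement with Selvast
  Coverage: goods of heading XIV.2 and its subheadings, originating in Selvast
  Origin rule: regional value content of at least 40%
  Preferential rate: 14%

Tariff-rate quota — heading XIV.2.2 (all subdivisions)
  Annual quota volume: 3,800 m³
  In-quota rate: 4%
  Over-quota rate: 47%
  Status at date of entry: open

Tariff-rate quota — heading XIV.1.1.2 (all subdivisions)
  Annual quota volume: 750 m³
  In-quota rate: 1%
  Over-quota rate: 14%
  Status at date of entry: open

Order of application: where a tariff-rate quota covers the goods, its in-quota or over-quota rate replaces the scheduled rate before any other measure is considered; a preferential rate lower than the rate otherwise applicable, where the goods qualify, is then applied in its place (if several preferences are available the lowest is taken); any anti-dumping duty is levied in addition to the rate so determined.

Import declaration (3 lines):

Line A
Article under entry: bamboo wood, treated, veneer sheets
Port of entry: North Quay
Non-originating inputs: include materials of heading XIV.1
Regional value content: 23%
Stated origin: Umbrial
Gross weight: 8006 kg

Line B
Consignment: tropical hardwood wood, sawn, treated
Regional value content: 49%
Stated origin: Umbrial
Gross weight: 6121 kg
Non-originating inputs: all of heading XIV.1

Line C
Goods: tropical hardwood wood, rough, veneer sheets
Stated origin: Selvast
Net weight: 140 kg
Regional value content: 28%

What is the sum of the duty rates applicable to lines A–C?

34%

Line A: bamboo → XIV.1; veneer sheets → XIV.1.1; treated → XIV.1.1.2. Scheduled 3%. quota on XIV.1.1.2 open → in-quota 1%; Umbrial agreement on XIV.1.1: RVC < 40%; Umbrial agreement on XIV.1.1.2: CTH not met. → 1%.
Line B: tropical hardwood → XIV.2; sawn → XIV.2.2; treated → XIV.2.2.3. Scheduled 6%. quota on XIV.2.2 open → in-quota 4%; Umbrial agreement on XIV.1.1: XIV.2.2.3 not covered; Umbrial agreement on XIV.1.1.2: XIV.2.2.3 not covered. → 4%.
Line C: tropical hardwood → XIV.2; veneer sheets → XIV.2.3; rough → XIV.2.3.2. Scheduled 29%. Selvast agreement on XIV.2: RVC < 40%. → 29%.
Sum: 1% + 4% + 29% = 34%.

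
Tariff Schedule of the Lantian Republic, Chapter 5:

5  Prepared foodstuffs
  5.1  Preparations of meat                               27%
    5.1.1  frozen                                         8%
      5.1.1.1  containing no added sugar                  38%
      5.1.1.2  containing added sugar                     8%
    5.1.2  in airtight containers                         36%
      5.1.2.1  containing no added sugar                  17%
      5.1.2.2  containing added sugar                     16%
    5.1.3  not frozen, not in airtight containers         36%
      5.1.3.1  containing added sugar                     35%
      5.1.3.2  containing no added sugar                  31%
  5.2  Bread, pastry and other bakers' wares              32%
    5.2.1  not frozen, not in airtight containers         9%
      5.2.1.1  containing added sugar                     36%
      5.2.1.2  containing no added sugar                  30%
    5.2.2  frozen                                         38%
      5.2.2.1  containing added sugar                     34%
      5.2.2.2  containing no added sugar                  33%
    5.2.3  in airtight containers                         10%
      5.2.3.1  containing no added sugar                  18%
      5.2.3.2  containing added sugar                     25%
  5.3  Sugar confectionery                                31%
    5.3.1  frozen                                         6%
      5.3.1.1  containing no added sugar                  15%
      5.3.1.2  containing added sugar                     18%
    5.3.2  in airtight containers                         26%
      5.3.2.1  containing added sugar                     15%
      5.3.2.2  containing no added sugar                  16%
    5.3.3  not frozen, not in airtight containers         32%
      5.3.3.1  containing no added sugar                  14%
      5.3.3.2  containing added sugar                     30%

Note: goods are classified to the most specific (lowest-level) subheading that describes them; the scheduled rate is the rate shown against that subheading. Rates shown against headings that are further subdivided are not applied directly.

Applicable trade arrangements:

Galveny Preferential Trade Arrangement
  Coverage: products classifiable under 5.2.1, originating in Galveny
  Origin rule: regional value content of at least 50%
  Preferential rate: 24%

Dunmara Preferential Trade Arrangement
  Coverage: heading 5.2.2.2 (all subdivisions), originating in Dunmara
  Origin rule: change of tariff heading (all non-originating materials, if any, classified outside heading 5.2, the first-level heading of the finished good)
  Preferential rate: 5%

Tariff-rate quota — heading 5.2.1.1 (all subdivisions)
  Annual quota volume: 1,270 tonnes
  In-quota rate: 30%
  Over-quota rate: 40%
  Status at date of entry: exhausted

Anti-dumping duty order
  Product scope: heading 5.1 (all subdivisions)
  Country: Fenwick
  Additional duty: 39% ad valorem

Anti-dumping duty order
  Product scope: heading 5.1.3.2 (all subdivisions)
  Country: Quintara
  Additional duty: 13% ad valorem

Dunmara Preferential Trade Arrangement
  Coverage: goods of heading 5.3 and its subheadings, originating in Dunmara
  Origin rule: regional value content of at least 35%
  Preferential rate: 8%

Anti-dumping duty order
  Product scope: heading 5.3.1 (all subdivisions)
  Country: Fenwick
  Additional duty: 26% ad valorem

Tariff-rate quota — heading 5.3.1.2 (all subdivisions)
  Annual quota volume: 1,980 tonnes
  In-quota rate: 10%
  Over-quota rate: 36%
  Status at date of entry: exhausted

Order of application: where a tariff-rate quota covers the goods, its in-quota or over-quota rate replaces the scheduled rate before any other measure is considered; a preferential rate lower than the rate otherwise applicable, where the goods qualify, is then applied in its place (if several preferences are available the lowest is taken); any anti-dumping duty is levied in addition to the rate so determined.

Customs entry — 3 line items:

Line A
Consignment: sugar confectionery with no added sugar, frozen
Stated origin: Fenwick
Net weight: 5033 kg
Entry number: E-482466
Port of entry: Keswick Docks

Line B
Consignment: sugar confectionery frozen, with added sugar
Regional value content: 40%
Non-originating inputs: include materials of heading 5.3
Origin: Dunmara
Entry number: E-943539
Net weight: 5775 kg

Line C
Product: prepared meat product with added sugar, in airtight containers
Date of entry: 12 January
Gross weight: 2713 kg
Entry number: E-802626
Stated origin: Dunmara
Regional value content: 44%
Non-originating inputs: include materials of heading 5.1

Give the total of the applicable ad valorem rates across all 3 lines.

65%

Line A: sugar confectionery → 5.3; frozen → 5.3.1; with no added sugar → 5.3.1.1. Scheduled 15%. anti-dumping (Fenwick, 5.3.1): +26%; total 15% + 26% = 41%. → 41%.
Line B: sugar confectionery → 5.3; frozen → 5.3.1; with added sugar → 5.3.1.2. Scheduled 18%. quota on 5.3.1.2 exhausted → over-quota 36%; Dunmara agreement on 5.2.2.2: 5.3.1.2 not covered; Dunmara agreement on 5.3: RVC ≥ 35% → 8% available; preferential 8%. → 8%.
Line C: prepared meat product → 5.1; in airtight containers → 5.1.2; with added sugar → 5.1.2.2. Scheduled 16%. Dunmara agreement on 5.2.2.2: 5.1.2.2 not covered; Dunmara agreement on 5.3: 5.1.2.2 not covered. → 16%.
Sum: 41% + 8% + 16% = 65%.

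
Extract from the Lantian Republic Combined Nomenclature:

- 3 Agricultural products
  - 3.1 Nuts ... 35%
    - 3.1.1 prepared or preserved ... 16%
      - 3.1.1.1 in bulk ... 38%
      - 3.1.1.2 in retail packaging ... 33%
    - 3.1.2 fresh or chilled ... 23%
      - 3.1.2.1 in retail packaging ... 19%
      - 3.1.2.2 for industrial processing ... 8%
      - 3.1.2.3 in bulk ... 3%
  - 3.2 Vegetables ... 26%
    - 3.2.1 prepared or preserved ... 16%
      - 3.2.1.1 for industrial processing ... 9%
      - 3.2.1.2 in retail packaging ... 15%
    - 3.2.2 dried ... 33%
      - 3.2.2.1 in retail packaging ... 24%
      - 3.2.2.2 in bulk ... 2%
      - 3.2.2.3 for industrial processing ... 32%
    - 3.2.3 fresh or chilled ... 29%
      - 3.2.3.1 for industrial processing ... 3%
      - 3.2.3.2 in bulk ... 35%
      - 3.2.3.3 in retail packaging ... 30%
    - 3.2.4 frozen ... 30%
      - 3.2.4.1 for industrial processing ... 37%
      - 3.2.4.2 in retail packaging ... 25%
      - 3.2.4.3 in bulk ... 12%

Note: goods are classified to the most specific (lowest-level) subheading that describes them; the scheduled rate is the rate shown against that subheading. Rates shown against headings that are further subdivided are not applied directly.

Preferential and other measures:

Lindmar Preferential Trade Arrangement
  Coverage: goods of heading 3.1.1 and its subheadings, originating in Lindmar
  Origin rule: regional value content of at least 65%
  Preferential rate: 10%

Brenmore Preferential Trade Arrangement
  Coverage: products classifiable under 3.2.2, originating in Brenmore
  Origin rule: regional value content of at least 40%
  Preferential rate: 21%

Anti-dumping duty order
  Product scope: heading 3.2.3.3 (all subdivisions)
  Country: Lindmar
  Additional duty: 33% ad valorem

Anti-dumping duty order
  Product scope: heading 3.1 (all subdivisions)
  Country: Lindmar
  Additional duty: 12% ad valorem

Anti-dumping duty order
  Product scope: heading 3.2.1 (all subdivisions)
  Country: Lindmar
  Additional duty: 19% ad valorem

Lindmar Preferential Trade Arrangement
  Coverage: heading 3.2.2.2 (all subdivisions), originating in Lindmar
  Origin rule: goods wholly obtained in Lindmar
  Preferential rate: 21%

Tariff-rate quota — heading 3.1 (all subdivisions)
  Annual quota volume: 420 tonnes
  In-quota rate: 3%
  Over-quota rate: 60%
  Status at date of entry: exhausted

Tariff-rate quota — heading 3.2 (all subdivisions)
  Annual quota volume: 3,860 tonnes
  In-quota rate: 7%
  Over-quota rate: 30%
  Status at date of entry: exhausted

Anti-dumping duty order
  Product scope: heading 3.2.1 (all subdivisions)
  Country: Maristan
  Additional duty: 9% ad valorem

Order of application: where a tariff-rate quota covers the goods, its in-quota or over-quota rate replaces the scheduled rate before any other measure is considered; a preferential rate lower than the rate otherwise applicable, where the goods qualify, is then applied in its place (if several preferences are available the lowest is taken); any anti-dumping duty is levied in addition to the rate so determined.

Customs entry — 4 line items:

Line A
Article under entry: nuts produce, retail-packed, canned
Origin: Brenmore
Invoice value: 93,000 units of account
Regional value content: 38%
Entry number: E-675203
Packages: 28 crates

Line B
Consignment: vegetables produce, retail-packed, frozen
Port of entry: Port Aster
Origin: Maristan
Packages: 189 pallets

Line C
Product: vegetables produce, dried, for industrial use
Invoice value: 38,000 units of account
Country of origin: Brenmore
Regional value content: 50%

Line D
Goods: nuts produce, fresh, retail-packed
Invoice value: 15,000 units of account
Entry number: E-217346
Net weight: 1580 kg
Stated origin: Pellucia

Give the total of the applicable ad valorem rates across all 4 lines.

Line A: nuts → 3.1; canned → 3.1.1; retail-packed → 3.1.1.2. Scheduled 33%. quota on 3.1 exhausted → over-quota 60%; Brenmore agreement on 3.2.2: 3.1.1.2 not covered. → 60%.
Line B: vegetables → 3.2; frozen → 3.2.4; retail-packed → 3.2.4.2. Scheduled 25%. quota on 3.2 exhausted → over-quota 30%. → 30%.
Line C: vegetables → 3.2; dried → 3.2.2; for industrial use → 3.2.2.3. Scheduled 32%. quota on 3.2 exhausted → over-quota 30%; Brenmore agreement on 3.2.2: RVC ≥ 40% → 21% available; preferential 21%. → 21%.
Line D: nuts → 3.1; fresh → 3.1.2; retail-packed → 3.1.2.1. Scheduled 19%. quota on 3.1 exhausted → over-quota 60%. → 60%.
Sum: 60% + 30% + 21% + 60% = 171%.

171%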